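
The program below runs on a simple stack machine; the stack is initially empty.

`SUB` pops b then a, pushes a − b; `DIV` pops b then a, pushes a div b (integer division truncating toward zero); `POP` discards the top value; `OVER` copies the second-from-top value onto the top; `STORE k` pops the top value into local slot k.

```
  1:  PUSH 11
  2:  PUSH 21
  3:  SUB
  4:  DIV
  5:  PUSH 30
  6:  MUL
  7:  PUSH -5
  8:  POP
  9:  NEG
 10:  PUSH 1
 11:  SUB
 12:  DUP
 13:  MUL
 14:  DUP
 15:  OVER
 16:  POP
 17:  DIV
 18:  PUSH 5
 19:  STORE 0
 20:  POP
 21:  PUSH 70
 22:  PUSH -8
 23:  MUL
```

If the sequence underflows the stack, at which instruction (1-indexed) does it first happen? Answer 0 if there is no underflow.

PUSH 11 : 11
PUSH 21 : 11 21
SUB     : -10
DIV  — needs 2 operands, stack has 1 → underflow

4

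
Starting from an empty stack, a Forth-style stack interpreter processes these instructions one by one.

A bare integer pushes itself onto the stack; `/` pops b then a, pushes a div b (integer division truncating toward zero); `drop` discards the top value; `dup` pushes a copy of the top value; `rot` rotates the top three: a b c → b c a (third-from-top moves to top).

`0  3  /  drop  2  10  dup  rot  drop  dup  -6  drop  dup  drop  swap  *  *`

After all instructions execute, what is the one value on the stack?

0     0
3     0 3
/     0
drop  (empty)
2     2
10    2 10
dup   2 10 10
rot   10 10 2
drop  10 10
dup   10 10 10
-6    10 10 10 -6
drop  10 10 10
dup   10 10 10 10
drop  10 10 10
swap  10 10 10
*     10 100
*     1000

1000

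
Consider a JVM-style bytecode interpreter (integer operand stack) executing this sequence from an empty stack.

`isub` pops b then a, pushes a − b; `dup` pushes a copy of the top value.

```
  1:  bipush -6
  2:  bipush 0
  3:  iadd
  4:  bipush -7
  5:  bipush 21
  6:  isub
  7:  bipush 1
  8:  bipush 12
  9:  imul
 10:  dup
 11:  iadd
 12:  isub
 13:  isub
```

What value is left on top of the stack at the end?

bipush -6 -> [-6]
bipush 0  -> [-6, 0]
iadd      -> [-6]
bipush -7 -> [-6, -7]
bipush 21 -> [-6, -7, 21]
isub      -> [-6, -28]
bipush 1  -> [-6, -28, 1]
bipush 12 -> [-6, -28, 1, 12]
imul      -> [-6, -28, 12]
dup       -> [-6, -28, 12, 12]
iadd      -> [-6, -28, 24]
isub      -> [-6, -52]
isub      -> [46]

46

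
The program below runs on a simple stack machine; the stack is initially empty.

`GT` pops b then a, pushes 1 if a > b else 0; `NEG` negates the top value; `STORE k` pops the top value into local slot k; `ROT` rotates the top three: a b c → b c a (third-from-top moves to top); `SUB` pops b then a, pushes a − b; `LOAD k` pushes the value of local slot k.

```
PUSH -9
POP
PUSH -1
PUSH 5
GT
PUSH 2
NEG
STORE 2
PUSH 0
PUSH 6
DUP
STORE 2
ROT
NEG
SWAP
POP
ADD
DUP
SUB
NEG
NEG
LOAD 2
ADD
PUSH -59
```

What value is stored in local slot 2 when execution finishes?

PUSH -9  : [-9]
POP      : []
PUSH -1  : [-1]
PUSH 5   : [-1, 5]
GT       : [0]
PUSH 2   : [0, 2]
NEG      : [0, -2]
STORE 2  : [0]
PUSH 0   : [0, 0]
PUSH 6   : [0, 0, 6]
DUP      : [0, 0, 6, 6]
STORE 2  : [0, 0, 6]
ROT      : [0, 6, 0]
NEG      : [0, 6, 0]
SWAP     : [0, 0, 6]
POP      : [0, 0]
ADD      : [0]
DUP      : [0, 0]
SUB      : [0]
NEG      : [0]
NEG      : [0]
LOAD 2   : [0, 6]
ADD      : [6]
PUSH -59 : [6, -59]

6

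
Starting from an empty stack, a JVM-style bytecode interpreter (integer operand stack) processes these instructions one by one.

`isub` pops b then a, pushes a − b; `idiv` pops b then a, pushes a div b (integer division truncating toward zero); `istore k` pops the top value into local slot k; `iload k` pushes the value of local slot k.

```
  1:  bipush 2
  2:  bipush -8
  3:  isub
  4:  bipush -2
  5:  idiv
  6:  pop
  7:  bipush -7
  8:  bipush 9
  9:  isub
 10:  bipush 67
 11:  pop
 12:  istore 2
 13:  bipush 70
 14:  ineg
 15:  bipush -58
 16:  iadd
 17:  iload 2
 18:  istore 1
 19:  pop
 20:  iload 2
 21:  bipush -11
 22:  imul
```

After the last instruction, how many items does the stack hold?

bipush 2   → [2]
bipush -8  → [2, -8]
isub       → [10]
bipush -2  → [10, -2]
idiv       → [-5]
pop        → []
bipush -7  → [-7]
bipush 9   → [-7, 9]
isub       → [-16]
bipush 67  → [-16, 67]
pop        → [-16]
istore 2   → []
bipush 70  → [70]
ineg       → [-70]
bipush -58 → [-70, -58]
iadd       → [-128]
iload 2    → [-128, -16]
istore 1   → [-128]
pop        → []
iload 2    → [-16]
bipush -11 → [-16, -11]
imul       → [176]

1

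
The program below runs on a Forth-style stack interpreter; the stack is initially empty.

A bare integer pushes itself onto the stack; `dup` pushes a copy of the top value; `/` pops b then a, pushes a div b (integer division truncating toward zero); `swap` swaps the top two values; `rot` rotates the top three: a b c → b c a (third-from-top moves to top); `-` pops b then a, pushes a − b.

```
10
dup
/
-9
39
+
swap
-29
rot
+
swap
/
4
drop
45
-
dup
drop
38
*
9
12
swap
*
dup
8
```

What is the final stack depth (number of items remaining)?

10   → [10]
dup  → [10, 10]
/    → [1]
-9   → [1, -9]
39   → [1, -9, 39]
+    → [1, 30]
swap → [30, 1]
-29  → [30, 1, -29]
rot  → [1, -29, 30]
+    → [1, 1]
swap → [1, 1]
/    → [1]
4    → [1, 4]
drop → [1]
45   → [1, 45]
-    → [-44]
dup  → [-44, -44]
drop → [-44]
38   → [-44, 38]
*    → [-1672]
9    → [-1672, 9]
12   → [-1672, 9, 12]
swap → [-1672, 12, 9]
*    → [-1672, 108]
dup  → [-1672, 108, 108]
8    → [-1672, 108, 108, 8]

4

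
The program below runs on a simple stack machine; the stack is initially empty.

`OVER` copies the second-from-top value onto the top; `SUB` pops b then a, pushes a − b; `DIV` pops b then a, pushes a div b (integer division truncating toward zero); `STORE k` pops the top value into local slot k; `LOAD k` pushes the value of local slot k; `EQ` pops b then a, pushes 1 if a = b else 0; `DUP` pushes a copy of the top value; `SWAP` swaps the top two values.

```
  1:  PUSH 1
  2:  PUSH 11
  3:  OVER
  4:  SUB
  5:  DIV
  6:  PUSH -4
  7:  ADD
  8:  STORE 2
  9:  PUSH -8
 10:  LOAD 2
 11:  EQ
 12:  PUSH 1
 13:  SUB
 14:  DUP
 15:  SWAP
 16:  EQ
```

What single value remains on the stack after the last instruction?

PUSH 1  → 1
PUSH 11 → 1 11
OVER    → 1 11 1
SUB     → 1 10
DIV     → 0
PUSH -4 → 0 -4
ADD     → -4
STORE 2 → (empty)
PUSH -8 → -8
LOAD 2  → -8 -4
EQ      → 0
PUSH 1  → 0 1
SUB     → -1
DUP     → -1 -1
SWAP    → -1 -1
EQ      → 1

1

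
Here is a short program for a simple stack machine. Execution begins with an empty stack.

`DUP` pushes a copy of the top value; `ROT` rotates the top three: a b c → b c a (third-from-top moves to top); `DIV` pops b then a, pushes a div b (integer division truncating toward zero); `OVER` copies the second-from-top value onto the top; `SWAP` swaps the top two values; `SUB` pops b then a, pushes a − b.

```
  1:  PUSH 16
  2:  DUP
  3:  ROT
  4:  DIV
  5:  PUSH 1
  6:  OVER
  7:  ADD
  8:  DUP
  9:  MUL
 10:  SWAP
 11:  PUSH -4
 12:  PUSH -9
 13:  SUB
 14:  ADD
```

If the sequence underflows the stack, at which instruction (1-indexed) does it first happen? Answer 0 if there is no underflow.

PUSH 16  [16]
DUP      [16, 16]
ROT  — needs 3 operands, stack has 2 → underflow

3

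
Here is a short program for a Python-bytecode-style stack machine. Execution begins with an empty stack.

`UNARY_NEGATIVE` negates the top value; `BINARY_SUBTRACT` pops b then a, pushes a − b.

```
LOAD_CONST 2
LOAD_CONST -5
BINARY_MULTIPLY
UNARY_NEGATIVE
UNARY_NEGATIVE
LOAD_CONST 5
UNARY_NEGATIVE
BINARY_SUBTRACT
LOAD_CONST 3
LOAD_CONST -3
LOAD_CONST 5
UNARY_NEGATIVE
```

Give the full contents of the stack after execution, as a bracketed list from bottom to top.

[-5, 3, -3, -5]

LOAD_CONST 2     2
LOAD_CONST -5    2 -5
BINARY_MULTIPLY  -10
UNARY_NEGATIVE   10
UNARY_NEGATIVE   -10
LOAD_CONST 5     -10 5
UNARY_NEGATIVE   -10 -5
BINARY_SUBTRACT  -5
LOAD_CONST 3     -5 3
LOAD_CONST -3    -5 3 -3
LOAD_CONST 5     -5 3 -3 5
UNARY_NEGATIVE   -5 3 -3 -5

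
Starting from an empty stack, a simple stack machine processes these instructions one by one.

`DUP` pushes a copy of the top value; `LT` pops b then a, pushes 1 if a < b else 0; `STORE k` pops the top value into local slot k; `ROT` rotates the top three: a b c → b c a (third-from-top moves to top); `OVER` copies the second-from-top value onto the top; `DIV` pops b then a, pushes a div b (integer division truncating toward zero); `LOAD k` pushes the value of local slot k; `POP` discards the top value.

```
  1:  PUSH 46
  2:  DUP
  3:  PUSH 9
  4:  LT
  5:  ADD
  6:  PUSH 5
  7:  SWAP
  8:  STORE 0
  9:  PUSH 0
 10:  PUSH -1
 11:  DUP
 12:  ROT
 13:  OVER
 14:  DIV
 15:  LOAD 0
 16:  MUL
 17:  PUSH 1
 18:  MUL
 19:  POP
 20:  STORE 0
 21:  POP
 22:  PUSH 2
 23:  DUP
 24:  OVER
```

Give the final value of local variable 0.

PUSH 46  [46]
DUP      [46, 46]
PUSH 9   [46, 46, 9]
LT       [46, 0]
ADD      [46]
PUSH 5   [46, 5]
SWAP     [5, 46]
STORE 0  [5]
PUSH 0   [5, 0]
PUSH -1  [5, 0, -1]
DUP      [5, 0, -1, -1]
ROT      [5, -1, -1, 0]
OVER     [5, -1, -1, 0, -1]
DIV      [5, -1, -1, 0]
LOAD 0   [5, -1, -1, 0, 46]
MUL      [5, -1, -1, 0]
PUSH 1   [5, -1, -1, 0, 1]
MUL      [5, -1, -1, 0]
POP      [5, -1, -1]
STORE 0  [5, -1]
POP      [5]
PUSH 2   [5, 2]
DUP      [5, 2, 2]
OVER     [5, 2, 2, 2]

-1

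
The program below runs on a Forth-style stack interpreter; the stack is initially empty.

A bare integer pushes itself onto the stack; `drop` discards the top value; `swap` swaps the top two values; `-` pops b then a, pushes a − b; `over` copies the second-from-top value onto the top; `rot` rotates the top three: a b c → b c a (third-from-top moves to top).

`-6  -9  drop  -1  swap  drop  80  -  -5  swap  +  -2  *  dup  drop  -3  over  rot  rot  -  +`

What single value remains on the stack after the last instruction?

347

-6   → -6
-9   → -6 -9
drop → -6
-1   → -6 -1
swap → -1 -6
drop → -1
80   → -1 80
-    → -81
-5   → -81 -5
swap → -5 -81
+    → -86
-2   → -86 -2
*    → 172
dup  → 172 172
drop → 172
-3   → 172 -3
over → 172 -3 172
rot  → -3 172 172
rot  → 172 172 -3
-    → 172 175
+    → 347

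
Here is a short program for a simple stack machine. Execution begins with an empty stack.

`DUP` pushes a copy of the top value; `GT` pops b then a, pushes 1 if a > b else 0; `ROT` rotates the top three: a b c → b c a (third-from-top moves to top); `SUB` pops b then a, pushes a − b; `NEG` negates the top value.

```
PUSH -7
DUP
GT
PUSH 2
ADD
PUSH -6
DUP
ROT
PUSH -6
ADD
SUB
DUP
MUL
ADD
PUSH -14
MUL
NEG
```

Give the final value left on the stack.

-28

PUSH -7  -> -7
DUP      -> -7 -7
GT       -> 0
PUSH 2   -> 0 2
ADD      -> 2
PUSH -6  -> 2 -6
DUP      -> 2 -6 -6
ROT      -> -6 -6 2
PUSH -6  -> -6 -6 2 -6
ADD      -> -6 -6 -4
SUB      -> -6 -2
DUP      -> -6 -2 -2
MUL      -> -6 4
ADD      -> -2
PUSH -14 -> -2 -14
MUL      -> 28
NEG      -> -28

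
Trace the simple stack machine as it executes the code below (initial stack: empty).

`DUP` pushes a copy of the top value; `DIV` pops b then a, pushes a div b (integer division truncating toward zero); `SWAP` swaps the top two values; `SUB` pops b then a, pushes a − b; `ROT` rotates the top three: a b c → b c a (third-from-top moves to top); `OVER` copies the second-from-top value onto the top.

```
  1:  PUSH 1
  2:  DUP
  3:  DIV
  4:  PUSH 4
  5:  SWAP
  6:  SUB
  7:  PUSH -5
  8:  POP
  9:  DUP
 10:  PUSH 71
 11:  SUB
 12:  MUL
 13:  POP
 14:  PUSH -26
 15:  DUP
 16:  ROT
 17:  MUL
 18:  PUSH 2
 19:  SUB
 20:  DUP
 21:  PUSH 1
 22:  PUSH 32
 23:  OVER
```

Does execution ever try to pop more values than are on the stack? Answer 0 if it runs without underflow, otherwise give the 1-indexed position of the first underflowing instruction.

16

PUSH 1   : [1]
DUP      : [1, 1]
DIV      : [1]
PUSH 4   : [1, 4]
SWAP     : [4, 1]
SUB      : [3]
PUSH -5  : [3, -5]
POP      : [3]
DUP      : [3, 3]
PUSH 71  : [3, 3, 71]
SUB      : [3, -68]
MUL      : [-204]
POP      : []
PUSH -26 : [-26]
DUP      : [-26, -26]
ROT  — needs 3 operands, stack has 2 → underflow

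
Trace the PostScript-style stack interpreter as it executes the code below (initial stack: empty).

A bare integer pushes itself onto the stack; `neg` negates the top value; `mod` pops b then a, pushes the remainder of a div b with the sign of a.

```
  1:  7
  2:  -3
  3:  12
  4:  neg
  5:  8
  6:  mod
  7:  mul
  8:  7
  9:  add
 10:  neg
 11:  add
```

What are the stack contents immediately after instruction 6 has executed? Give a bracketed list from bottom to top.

7   → 7
-3  → 7 -3
12  → 7 -3 12
neg → 7 -3 -12
8   → 7 -3 -12 8
mod → 7 -3 -4

[7, -3, -4]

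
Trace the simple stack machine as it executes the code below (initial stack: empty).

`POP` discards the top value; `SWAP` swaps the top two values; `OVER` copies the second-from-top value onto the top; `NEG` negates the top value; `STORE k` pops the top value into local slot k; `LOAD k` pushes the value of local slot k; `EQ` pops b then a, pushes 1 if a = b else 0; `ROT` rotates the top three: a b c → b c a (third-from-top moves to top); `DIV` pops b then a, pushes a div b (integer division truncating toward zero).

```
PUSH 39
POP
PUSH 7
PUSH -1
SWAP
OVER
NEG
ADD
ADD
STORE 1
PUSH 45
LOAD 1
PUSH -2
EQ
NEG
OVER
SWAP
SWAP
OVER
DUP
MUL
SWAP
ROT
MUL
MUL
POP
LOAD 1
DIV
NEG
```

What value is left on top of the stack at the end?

-6

PUSH 39 → 39
POP     → (empty)
PUSH 7  → 7
PUSH -1 → 7 -1
SWAP    → -1 7
OVER    → -1 7 -1
NEG     → -1 7 1
ADD     → -1 8
ADD     → 7
STORE 1 → (empty)
PUSH 45 → 45
LOAD 1  → 45 7
PUSH -2 → 45 7 -2
EQ      → 45 0
NEG     → 45 0
OVER    → 45 0 45
SWAP    → 45 45 0
SWAP    → 45 0 45
OVER    → 45 0 45 0
DUP     → 45 0 45 0 0
MUL     → 45 0 45 0
SWAP    → 45 0 0 45
ROT     → 45 0 45 0
MUL     → 45 0 0
MUL     → 45 0
POP     → 45
LOAD 1  → 45 7
DIV     → 6
NEG     → -6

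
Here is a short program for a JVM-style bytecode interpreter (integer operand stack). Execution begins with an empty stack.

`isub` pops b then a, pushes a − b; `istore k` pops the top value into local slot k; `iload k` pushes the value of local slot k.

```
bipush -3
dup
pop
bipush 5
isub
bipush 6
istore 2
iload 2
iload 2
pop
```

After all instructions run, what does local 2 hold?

bipush -3 → [-3]
dup       → [-3, -3]
pop       → [-3]
bipush 5  → [-3, 5]
isub      → [-8]
bipush 6  → [-8, 6]
istore 2  → [-8]
iload 2   → [-8, 6]
iload 2   → [-8, 6, 6]
pop       → [-8, 6]

6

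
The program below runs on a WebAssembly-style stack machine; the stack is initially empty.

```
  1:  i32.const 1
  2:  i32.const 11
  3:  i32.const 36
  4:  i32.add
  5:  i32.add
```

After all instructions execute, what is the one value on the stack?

i32.const 1  → 1
i32.const 11 → 1 11
i32.const 36 → 1 11 36
i32.add      → 1 47
i32.add      → 48

48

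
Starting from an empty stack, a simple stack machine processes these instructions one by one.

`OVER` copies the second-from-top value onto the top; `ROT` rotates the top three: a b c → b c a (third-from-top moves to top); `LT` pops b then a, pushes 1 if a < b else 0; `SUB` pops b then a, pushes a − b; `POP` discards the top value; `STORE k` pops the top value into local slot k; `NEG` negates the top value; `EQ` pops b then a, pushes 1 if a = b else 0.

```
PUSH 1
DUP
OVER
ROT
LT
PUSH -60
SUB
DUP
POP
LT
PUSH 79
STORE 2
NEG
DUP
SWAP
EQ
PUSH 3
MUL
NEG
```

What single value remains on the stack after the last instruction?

-3

PUSH 1   : [1]
DUP      : [1, 1]
OVER     : [1, 1, 1]
ROT      : [1, 1, 1]
LT       : [1, 0]
PUSH -60 : [1, 0, -60]
SUB      : [1, 60]
DUP      : [1, 60, 60]
POP      : [1, 60]
LT       : [1]
PUSH 79  : [1, 79]
STORE 2  : [1]
NEG      : [-1]
DUP      : [-1, -1]
SWAP     : [-1, -1]
EQ       : [1]
PUSH 3   : [1, 3]
MUL      : [3]
NEG      : [-3]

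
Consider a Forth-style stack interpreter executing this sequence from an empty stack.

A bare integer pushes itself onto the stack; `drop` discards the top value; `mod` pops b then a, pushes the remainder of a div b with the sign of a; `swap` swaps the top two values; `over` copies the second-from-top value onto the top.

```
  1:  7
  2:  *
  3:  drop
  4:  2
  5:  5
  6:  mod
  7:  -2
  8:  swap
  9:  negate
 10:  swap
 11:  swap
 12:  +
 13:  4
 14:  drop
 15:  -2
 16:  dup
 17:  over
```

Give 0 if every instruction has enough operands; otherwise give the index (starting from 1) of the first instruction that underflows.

2

7 → 7
*  — needs 2 operands, stack has 1 → underflow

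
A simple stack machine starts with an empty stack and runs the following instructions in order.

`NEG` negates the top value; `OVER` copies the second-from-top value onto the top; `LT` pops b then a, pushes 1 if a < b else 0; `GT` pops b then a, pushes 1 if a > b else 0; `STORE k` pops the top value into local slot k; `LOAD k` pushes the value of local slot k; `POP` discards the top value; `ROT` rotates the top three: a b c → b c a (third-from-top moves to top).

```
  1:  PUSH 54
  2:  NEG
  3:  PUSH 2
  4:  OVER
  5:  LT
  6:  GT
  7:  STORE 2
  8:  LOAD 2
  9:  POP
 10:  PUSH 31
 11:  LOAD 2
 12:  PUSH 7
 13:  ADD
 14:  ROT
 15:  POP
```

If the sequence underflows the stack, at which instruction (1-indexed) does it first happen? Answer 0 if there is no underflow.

PUSH 54 -> 54
NEG     -> -54
PUSH 2  -> -54 2
OVER    -> -54 2 -54
LT      -> -54 0
GT      -> 0
STORE 2 -> (empty)
LOAD 2  -> 0
POP     -> (empty)
PUSH 31 -> 31
LOAD 2  -> 31 0
PUSH 7  -> 31 0 7
ADD     -> 31 7
ROT  — needs 3 operands, stack has 2 → underflow

14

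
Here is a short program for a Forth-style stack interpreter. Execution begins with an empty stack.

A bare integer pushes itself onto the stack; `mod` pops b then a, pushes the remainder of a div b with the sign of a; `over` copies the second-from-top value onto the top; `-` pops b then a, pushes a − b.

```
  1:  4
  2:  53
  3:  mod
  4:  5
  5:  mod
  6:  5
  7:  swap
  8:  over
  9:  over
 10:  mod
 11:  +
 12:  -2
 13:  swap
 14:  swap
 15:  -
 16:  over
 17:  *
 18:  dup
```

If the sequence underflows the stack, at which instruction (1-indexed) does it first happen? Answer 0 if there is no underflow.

0

4     [4]
53    [4, 53]
mod   [4]
5     [4, 5]
mod   [4]
5     [4, 5]
swap  [5, 4]
over  [5, 4, 5]
over  [5, 4, 5, 4]
mod   [5, 4, 1]
+     [5, 5]
-2    [5, 5, -2]
swap  [5, -2, 5]
swap  [5, 5, -2]
-     [5, 7]
over  [5, 7, 5]
*     [5, 35]
dup   [5, 35, 35]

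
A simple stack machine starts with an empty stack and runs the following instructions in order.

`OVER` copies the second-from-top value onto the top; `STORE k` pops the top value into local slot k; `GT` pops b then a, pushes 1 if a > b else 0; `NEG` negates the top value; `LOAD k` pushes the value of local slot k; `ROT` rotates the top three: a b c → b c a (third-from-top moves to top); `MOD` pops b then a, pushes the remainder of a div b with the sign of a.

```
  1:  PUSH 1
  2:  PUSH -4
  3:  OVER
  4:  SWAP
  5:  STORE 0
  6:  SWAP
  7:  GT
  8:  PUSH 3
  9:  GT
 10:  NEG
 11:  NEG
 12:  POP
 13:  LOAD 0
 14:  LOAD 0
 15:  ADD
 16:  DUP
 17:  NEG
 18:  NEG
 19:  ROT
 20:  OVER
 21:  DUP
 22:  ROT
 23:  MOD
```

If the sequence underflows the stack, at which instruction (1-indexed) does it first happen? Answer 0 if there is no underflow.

PUSH 1   [1]
PUSH -4  [1, -4]
OVER     [1, -4, 1]
SWAP     [1, 1, -4]
STORE 0  [1, 1]
SWAP     [1, 1]
GT       [0]
PUSH 3   [0, 3]
GT       [0]
NEG      [0]
NEG      [0]
POP      []
LOAD 0   [-4]
LOAD 0   [-4, -4]
ADD      [-8]
DUP      [-8, -8]
NEG      [-8, 8]
NEG      [-8, -8]
ROT  — needs 3 operands, stack has 2 → underflow

19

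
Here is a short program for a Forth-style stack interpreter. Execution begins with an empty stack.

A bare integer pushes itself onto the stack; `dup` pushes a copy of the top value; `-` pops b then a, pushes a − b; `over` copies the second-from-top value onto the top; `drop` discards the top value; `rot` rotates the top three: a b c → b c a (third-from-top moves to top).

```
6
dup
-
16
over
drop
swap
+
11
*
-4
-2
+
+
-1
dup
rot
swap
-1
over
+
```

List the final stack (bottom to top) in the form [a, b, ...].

[-1, 170, -1, -2]

6    : [6]
dup  : [6, 6]
-    : [0]
16   : [0, 16]
over : [0, 16, 0]
drop : [0, 16]
swap : [16, 0]
+    : [16]
11   : [16, 11]
*    : [176]
-4   : [176, -4]
-2   : [176, -4, -2]
+    : [176, -6]
+    : [170]
-1   : [170, -1]
dup  : [170, -1, -1]
rot  : [-1, -1, 170]
swap : [-1, 170, -1]
-1   : [-1, 170, -1, -1]
over : [-1, 170, -1, -1, -1]
+    : [-1, 170, -1, -2]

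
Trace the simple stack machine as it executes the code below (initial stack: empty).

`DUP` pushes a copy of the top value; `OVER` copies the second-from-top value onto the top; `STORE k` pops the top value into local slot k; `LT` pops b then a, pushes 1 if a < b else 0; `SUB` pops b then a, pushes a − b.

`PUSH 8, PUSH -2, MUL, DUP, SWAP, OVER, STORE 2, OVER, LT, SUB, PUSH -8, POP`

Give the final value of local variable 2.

PUSH 8  -> 8
PUSH -2 -> 8 -2
MUL     -> -16
DUP     -> -16 -16
SWAP    -> -16 -16
OVER    -> -16 -16 -16
STORE 2 -> -16 -16
OVER    -> -16 -16 -16
LT      -> -16 0
SUB     -> -16
PUSH -8 -> -16 -8
POP     -> -16

-16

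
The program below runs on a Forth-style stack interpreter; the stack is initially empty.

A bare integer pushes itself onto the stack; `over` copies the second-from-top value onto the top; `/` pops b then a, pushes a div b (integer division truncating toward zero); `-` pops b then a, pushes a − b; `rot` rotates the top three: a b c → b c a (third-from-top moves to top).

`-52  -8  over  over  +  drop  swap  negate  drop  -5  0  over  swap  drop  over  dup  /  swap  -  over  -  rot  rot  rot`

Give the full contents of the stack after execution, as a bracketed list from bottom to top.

[-8, -5, 11]

-52    -> -52
-8     -> -52 -8
over   -> -52 -8 -52
over   -> -52 -8 -52 -8
+      -> -52 -8 -60
drop   -> -52 -8
swap   -> -8 -52
negate -> -8 52
drop   -> -8
-5     -> -8 -5
0      -> -8 -5 0
over   -> -8 -5 0 -5
swap   -> -8 -5 -5 0
drop   -> -8 -5 -5
over   -> -8 -5 -5 -5
dup    -> -8 -5 -5 -5 -5
/      -> -8 -5 -5 1
swap   -> -8 -5 1 -5
-      -> -8 -5 6
over   -> -8 -5 6 -5
-      -> -8 -5 11
rot    -> -5 11 -8
rot    -> 11 -8 -5
rot    -> -8 -5 11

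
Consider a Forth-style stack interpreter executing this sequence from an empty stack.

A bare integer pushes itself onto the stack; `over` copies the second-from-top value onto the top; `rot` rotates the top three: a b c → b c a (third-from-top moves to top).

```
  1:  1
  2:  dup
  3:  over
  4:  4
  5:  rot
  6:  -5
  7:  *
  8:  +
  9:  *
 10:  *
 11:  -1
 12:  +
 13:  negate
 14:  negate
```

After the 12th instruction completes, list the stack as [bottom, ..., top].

[-2]

1    → [1]
dup  → [1, 1]
over → [1, 1, 1]
4    → [1, 1, 1, 4]
rot  → [1, 1, 4, 1]
-5   → [1, 1, 4, 1, -5]
*    → [1, 1, 4, -5]
+    → [1, 1, -1]
*    → [1, -1]
*    → [-1]
-1   → [-1, -1]
+    → [-2]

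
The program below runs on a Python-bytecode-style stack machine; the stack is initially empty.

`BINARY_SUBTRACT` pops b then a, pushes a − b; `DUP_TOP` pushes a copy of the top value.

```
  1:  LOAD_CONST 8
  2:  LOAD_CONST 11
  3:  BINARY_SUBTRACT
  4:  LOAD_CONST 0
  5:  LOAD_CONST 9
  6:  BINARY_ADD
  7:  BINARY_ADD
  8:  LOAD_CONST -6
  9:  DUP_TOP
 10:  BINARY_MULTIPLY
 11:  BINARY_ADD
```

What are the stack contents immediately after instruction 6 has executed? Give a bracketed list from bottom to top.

LOAD_CONST 8    : [8]
LOAD_CONST 11   : [8, 11]
BINARY_SUBTRACT : [-3]
LOAD_CONST 0    : [-3, 0]
LOAD_CONST 9    : [-3, 0, 9]
BINARY_ADD      : [-3, 9]

[-3, 9]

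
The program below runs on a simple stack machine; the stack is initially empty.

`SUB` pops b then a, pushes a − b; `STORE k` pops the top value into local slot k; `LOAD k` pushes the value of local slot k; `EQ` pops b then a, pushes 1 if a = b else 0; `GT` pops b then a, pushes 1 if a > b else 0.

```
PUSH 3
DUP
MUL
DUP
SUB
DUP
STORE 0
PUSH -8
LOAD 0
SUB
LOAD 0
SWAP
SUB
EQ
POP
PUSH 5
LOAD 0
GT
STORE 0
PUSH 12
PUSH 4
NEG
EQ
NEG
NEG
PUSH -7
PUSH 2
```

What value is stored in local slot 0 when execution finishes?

PUSH 3  -> [3]
DUP     -> [3, 3]
MUL     -> [9]
DUP     -> [9, 9]
SUB     -> [0]
DUP     -> [0, 0]
STORE 0 -> [0]
PUSH -8 -> [0, -8]
LOAD 0  -> [0, -8, 0]
SUB     -> [0, -8]
LOAD 0  -> [0, -8, 0]
SWAP    -> [0, 0, -8]
SUB     -> [0, 8]
EQ      -> [0]
POP     -> []
PUSH 5  -> [5]
LOAD 0  -> [5, 0]
GT      -> [1]
STORE 0 -> []
PUSH 12 -> [12]
PUSH 4  -> [12, 4]
NEG     -> [12, -4]
EQ      -> [0]
NEG     -> [0]
NEG     -> [0]
PUSH -7 -> [0, -7]
PUSH 2  -> [0, -7, 2]

1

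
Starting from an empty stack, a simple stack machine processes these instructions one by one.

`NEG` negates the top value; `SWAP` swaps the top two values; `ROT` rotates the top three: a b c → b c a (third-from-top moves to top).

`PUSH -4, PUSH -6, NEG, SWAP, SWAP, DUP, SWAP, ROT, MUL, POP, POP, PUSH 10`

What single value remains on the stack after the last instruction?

10

PUSH -4 -> [-4]
PUSH -6 -> [-4, -6]
NEG     -> [-4, 6]
SWAP    -> [6, -4]
SWAP    -> [-4, 6]
DUP     -> [-4, 6, 6]
SWAP    -> [-4, 6, 6]
ROT     -> [6, 6, -4]
MUL     -> [6, -24]
POP     -> [6]
POP     -> []
PUSH 10 -> [10]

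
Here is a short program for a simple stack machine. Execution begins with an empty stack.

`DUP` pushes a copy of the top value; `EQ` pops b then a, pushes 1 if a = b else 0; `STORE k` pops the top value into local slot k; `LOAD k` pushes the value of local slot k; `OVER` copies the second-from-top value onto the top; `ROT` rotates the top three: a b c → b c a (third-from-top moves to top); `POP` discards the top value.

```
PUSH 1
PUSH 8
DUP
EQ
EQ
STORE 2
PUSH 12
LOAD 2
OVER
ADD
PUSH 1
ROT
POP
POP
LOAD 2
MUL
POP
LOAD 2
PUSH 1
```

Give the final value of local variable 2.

1

PUSH 1  -> [1]
PUSH 8  -> [1, 8]
DUP     -> [1, 8, 8]
EQ      -> [1, 1]
EQ      -> [1]
STORE 2 -> []
PUSH 12 -> [12]
LOAD 2  -> [12, 1]
OVER    -> [12, 1, 12]
ADD     -> [12, 13]
PUSH 1  -> [12, 13, 1]
ROT     -> [13, 1, 12]
POP     -> [13, 1]
POP     -> [13]
LOAD 2  -> [13, 1]
MUL     -> [13]
POP     -> []
LOAD 2  -> [1]
PUSH 1  -> [1, 1]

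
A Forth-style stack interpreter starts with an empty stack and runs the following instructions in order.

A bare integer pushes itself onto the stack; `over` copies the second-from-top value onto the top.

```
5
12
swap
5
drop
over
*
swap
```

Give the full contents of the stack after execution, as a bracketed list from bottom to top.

[60, 12]

5    → 5
12   → 5 12
swap → 12 5
5    → 12 5 5
drop → 12 5
over → 12 5 12
*    → 12 60
swap → 60 12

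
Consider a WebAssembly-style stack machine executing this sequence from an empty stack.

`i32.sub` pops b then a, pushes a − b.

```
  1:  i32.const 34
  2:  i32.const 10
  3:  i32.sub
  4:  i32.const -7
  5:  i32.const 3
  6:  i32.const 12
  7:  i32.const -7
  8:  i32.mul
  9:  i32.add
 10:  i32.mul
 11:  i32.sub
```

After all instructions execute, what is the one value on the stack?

i32.const 34 → 34
i32.const 10 → 34 10
i32.sub      → 24
i32.const -7 → 24 -7
i32.const 3  → 24 -7 3
i32.const 12 → 24 -7 3 12
i32.const -7 → 24 -7 3 12 -7
i32.mul      → 24 -7 3 -84
i32.add      → 24 -7 -81
i32.mul      → 24 567
i32.sub      → -543

-543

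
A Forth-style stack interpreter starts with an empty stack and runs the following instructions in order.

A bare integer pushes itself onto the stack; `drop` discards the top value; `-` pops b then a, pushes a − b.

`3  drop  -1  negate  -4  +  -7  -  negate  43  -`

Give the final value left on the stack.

3      -> 3
drop   -> (empty)
-1     -> -1
negate -> 1
-4     -> 1 -4
+      -> -3
-7     -> -3 -7
-      -> 4
negate -> -4
43     -> -4 43
-      -> -47

-47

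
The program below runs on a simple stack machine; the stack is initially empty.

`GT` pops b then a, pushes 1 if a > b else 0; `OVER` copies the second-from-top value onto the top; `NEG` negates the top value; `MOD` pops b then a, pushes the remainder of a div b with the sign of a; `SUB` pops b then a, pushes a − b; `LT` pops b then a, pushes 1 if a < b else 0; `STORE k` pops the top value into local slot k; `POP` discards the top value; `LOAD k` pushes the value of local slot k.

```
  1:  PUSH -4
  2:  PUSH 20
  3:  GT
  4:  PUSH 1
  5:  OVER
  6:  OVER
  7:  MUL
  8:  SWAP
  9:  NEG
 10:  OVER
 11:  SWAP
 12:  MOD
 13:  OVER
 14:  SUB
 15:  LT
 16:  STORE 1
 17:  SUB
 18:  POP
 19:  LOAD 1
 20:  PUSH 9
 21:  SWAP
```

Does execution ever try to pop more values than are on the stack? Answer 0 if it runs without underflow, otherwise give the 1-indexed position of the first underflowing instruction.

17

PUSH -4 → [-4]
PUSH 20 → [-4, 20]
GT      → [0]
PUSH 1  → [0, 1]
OVER    → [0, 1, 0]
OVER    → [0, 1, 0, 1]
MUL     → [0, 1, 0]
SWAP    → [0, 0, 1]
NEG     → [0, 0, -1]
OVER    → [0, 0, -1, 0]
SWAP    → [0, 0, 0, -1]
MOD     → [0, 0, 0]
OVER    → [0, 0, 0, 0]
SUB     → [0, 0, 0]
LT      → [0, 0]
STORE 1 → [0]
SUB  — needs 2 operands, stack has 1 → underflow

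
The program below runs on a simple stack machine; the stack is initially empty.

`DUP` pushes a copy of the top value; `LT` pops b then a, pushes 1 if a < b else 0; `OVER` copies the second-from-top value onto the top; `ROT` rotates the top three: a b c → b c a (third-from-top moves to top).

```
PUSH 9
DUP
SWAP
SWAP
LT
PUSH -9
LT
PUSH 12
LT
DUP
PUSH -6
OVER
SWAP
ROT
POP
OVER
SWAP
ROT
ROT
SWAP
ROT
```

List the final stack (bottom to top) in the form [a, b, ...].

[1, 1, 1, -6]

PUSH 9   9
DUP      9 9
SWAP     9 9
SWAP     9 9
LT       0
PUSH -9  0 -9
LT       0
PUSH 12  0 12
LT       1
DUP      1 1
PUSH -6  1 1 -6
OVER     1 1 -6 1
SWAP     1 1 1 -6
ROT      1 1 -6 1
POP      1 1 -6
OVER     1 1 -6 1
SWAP     1 1 1 -6
ROT      1 1 -6 1
ROT      1 -6 1 1
SWAP     1 -6 1 1
ROT      1 1 1 -6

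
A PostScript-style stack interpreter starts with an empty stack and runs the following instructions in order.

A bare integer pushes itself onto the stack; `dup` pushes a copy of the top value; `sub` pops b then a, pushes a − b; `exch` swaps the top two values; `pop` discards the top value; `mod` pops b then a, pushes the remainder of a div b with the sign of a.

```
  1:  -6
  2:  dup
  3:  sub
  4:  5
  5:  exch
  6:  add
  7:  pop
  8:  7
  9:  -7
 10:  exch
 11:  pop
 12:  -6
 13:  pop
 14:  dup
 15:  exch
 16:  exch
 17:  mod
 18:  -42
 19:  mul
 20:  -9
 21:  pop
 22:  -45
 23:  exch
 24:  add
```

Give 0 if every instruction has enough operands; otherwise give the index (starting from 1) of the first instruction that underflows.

0

-6   → -6
dup  → -6 -6
sub  → 0
5    → 0 5
exch → 5 0
add  → 5
pop  → (empty)
7    → 7
-7   → 7 -7
exch → -7 7
pop  → -7
-6   → -7 -6
pop  → -7
dup  → -7 -7
exch → -7 -7
exch → -7 -7
mod  → 0
-42  → 0 -42
mul  → 0
-9   → 0 -9
pop  → 0
-45  → 0 -45
exch → -45 0
add  → -45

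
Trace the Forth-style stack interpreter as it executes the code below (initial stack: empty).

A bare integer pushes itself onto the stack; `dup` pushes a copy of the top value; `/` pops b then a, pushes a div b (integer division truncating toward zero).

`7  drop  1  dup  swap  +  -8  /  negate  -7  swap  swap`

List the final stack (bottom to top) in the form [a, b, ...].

[0, -7]

7      : [7]
drop   : []
1      : [1]
dup    : [1, 1]
swap   : [1, 1]
+      : [2]
-8     : [2, -8]
/      : [0]
negate : [0]
-7     : [0, -7]
swap   : [-7, 0]
swap   : [0, -7]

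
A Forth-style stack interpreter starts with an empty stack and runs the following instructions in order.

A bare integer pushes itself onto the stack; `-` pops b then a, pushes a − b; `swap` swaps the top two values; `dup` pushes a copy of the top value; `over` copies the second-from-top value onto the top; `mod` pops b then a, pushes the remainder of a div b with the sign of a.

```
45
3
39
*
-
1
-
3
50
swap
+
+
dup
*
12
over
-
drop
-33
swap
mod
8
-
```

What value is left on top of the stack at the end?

-41

45    [45]
3     [45, 3]
39    [45, 3, 39]
*     [45, 117]
-     [-72]
1     [-72, 1]
-     [-73]
3     [-73, 3]
50    [-73, 3, 50]
swap  [-73, 50, 3]
+     [-73, 53]
+     [-20]
dup   [-20, -20]
*     [400]
12    [400, 12]
over  [400, 12, 400]
-     [400, -388]
drop  [400]
-33   [400, -33]
swap  [-33, 400]
mod   [-33]
8     [-33, 8]
-     [-41]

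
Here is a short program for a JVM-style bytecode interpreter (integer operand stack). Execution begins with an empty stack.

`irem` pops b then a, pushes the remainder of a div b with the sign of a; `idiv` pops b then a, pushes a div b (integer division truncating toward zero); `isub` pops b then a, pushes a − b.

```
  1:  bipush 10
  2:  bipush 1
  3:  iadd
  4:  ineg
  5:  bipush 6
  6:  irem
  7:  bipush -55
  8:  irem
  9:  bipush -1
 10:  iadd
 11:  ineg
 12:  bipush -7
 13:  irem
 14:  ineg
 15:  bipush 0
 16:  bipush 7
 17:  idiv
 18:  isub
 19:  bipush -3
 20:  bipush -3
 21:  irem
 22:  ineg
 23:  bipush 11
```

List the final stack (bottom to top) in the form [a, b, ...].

bipush 10  → 10
bipush 1   → 10 1
iadd       → 11
ineg       → -11
bipush 6   → -11 6
irem       → -5
bipush -55 → -5 -55
irem       → -5
bipush -1  → -5 -1
iadd       → -6
ineg       → 6
bipush -7  → 6 -7
irem       → 6
ineg       → -6
bipush 0   → -6 0
bipush 7   → -6 0 7
idiv       → -6 0
isub       → -6
bipush -3  → -6 -3
bipush -3  → -6 -3 -3
irem       → -6 0
ineg       → -6 0
bipush 11  → -6 0 11

[-6, 0, 11]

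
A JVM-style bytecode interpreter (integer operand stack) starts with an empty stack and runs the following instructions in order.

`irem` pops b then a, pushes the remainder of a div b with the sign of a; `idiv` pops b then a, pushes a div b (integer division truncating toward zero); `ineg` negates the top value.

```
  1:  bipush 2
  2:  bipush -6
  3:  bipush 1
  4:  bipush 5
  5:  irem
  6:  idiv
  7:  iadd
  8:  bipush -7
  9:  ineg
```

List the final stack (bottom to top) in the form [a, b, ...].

bipush 2  -> [2]
bipush -6 -> [2, -6]
bipush 1  -> [2, -6, 1]
bipush 5  -> [2, -6, 1, 5]
irem      -> [2, -6, 1]
idiv      -> [2, -6]
iadd      -> [-4]
bipush -7 -> [-4, -7]
ineg      -> [-4, 7]

[-4, 7]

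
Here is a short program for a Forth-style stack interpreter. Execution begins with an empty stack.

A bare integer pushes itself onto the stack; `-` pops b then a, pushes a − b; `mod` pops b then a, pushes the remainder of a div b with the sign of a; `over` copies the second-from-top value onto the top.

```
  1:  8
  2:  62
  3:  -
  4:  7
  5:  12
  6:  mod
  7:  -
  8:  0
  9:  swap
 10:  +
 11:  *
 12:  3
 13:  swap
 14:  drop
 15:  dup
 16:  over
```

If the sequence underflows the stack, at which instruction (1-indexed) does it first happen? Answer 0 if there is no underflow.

8     [8]
62    [8, 62]
-     [-54]
7     [-54, 7]
12    [-54, 7, 12]
mod   [-54, 7]
-     [-61]
0     [-61, 0]
swap  [0, -61]
+     [-61]
*  — needs 2 operands, stack has 1 → underflow

11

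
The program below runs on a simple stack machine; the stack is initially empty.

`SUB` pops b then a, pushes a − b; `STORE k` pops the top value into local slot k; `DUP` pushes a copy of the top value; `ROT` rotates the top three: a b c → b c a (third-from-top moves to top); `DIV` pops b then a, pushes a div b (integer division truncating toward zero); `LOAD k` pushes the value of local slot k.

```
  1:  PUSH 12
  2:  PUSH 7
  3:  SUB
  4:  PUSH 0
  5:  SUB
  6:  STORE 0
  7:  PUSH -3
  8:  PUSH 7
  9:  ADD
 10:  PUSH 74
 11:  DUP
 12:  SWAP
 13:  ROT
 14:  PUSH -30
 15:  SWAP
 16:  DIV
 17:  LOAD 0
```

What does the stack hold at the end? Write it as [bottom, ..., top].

PUSH 12   12
PUSH 7    12 7
SUB       5
PUSH 0    5 0
SUB       5
STORE 0   (empty)
PUSH -3   -3
PUSH 7    -3 7
ADD       4
PUSH 74   4 74
DUP       4 74 74
SWAP      4 74 74
ROT       74 74 4
PUSH -30  74 74 4 -30
SWAP      74 74 -30 4
DIV       74 74 -7
LOAD 0    74 74 -7 5

[74, 74, -7, 5]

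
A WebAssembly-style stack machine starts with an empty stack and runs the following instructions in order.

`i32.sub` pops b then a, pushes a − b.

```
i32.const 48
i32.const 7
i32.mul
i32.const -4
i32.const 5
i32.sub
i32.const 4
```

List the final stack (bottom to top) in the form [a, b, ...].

[336, -9, 4]

i32.const 48 -> [48]
i32.const 7  -> [48, 7]
i32.mul      -> [336]
i32.const -4 -> [336, -4]
i32.const 5  -> [336, -4, 5]
i32.sub      -> [336, -9]
i32.const 4  -> [336, -9, 4]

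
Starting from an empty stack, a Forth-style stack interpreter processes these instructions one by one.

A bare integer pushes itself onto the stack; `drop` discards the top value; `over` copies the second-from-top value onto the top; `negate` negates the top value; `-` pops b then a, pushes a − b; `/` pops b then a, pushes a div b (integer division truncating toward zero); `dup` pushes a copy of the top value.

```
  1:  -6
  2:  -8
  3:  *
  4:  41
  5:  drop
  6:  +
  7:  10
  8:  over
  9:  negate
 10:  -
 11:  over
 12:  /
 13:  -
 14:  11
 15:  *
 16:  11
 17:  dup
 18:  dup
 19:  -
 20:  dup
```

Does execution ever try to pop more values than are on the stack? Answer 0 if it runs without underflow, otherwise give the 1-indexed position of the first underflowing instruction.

-6   -> [-6]
-8   -> [-6, -8]
*    -> [48]
41   -> [48, 41]
drop -> [48]
+  — needs 2 operands, stack has 1 → underflow

6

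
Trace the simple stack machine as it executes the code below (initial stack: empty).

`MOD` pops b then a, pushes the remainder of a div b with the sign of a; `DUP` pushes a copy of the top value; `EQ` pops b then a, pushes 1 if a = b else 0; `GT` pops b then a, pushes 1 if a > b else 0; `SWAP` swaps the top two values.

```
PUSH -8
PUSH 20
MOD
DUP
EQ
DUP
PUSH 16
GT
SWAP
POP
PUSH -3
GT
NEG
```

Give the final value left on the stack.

-1

PUSH -8  [-8]
PUSH 20  [-8, 20]
MOD      [-8]
DUP      [-8, -8]
EQ       [1]
DUP      [1, 1]
PUSH 16  [1, 1, 16]
GT       [1, 0]
SWAP     [0, 1]
POP      [0]
PUSH -3  [0, -3]
GT       [1]
NEG      [-1]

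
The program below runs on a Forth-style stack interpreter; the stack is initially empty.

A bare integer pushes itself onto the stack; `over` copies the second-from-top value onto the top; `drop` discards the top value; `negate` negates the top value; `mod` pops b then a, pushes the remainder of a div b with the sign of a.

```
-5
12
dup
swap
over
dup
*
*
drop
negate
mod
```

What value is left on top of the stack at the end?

-5

-5     : -5
12     : -5 12
dup    : -5 12 12
swap   : -5 12 12
over   : -5 12 12 12
dup    : -5 12 12 12 12
*      : -5 12 12 144
*      : -5 12 1728
drop   : -5 12
negate : -5 -12
mod    : -5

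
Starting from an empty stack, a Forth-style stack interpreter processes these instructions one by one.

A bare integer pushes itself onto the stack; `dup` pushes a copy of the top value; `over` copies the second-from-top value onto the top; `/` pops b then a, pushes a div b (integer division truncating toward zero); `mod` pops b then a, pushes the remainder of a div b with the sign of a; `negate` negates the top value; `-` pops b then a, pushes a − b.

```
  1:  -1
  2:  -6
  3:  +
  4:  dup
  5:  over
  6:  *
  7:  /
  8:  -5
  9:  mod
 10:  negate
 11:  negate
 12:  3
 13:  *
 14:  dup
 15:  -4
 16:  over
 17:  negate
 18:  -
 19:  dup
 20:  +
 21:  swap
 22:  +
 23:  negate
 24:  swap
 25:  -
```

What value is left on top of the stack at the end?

-1     : -1
-6     : -1 -6
+      : -7
dup    : -7 -7
over   : -7 -7 -7
*      : -7 49
/      : 0
-5     : 0 -5
mod    : 0
negate : 0
negate : 0
3      : 0 3
*      : 0
dup    : 0 0
-4     : 0 0 -4
over   : 0 0 -4 0
negate : 0 0 -4 0
-      : 0 0 -4
dup    : 0 0 -4 -4
+      : 0 0 -8
swap   : 0 -8 0
+      : 0 -8
negate : 0 8
swap   : 8 0
-      : 8

8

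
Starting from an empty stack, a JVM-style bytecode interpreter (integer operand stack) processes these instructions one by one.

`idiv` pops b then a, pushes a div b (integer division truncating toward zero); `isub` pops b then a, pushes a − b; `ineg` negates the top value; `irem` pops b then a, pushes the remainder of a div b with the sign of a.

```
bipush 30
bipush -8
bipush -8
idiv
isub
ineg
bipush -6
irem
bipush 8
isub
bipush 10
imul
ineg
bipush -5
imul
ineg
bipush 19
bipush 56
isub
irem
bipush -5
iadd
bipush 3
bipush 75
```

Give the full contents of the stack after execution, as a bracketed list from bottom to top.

bipush 30  30
bipush -8  30 -8
bipush -8  30 -8 -8
idiv       30 1
isub       29
ineg       -29
bipush -6  -29 -6
irem       -5
bipush 8   -5 8
isub       -13
bipush 10  -13 10
imul       -130
ineg       130
bipush -5  130 -5
imul       -650
ineg       650
bipush 19  650 19
bipush 56  650 19 56
isub       650 -37
irem       21
bipush -5  21 -5
iadd       16
bipush 3   16 3
bipush 75  16 3 75

[16, 3, 75]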